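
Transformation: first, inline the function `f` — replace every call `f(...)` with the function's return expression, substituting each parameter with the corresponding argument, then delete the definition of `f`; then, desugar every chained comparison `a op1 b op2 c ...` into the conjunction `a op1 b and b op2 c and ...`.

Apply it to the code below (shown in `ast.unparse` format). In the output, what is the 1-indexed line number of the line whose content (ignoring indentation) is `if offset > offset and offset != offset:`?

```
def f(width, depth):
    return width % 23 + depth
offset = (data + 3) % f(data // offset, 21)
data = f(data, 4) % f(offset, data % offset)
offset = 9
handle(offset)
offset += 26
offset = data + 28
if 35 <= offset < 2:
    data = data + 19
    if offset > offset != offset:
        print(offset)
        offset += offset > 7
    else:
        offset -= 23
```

9

Transformed code:
offset = (data + 3) % (data // offset % 23 + 21)
data = (data % 23 + 4) % (offset % 23 + data % offset)
offset = 9
handle(offset)
offset += 26
offset = data + 28
if 35 <= offset and offset < 2:
    data = data + 19
    if offset > offset and offset != offset:
        print(offset)
        offset += offset > 7
    else:
        offset -= 23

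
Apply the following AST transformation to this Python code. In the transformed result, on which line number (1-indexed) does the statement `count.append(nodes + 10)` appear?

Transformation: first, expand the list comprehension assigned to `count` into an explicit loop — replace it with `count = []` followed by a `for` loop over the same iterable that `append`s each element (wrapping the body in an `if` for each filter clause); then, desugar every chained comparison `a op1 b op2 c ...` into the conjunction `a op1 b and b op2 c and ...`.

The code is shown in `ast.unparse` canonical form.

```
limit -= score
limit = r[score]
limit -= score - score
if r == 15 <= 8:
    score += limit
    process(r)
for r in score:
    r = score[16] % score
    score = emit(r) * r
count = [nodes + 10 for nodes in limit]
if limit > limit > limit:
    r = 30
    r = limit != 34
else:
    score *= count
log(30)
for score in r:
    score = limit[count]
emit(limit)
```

Transformed code:
limit -= score
limit = r[score]
limit -= score - score
if r == 15 and 15 <= 8:
    score += limit
    process(r)
for r in score:
    r = score[16] % score
    score = emit(r) * r
count = []
for nodes in limit:
    count.append(nodes + 10)
if limit > limit and limit > limit:
    r = 30
    r = limit != 34
else:
    score *= count
log(30)
for score in r:
    score = limit[count]
emit(limit)

12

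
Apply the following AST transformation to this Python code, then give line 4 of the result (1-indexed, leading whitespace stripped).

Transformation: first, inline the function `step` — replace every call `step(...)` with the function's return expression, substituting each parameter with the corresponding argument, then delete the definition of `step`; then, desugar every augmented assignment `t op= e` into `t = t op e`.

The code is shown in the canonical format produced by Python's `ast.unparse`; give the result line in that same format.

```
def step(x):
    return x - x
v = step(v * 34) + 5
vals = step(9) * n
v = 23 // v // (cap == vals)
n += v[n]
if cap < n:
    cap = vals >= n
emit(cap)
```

n = n + v[n]

Transformed code:
v = v * 34 - v * 34 + 5
vals = (9 - 9) * n
v = 23 // v // (cap == vals)
n = n + v[n]
if cap < n:
    cap = vals >= n
emit(cap)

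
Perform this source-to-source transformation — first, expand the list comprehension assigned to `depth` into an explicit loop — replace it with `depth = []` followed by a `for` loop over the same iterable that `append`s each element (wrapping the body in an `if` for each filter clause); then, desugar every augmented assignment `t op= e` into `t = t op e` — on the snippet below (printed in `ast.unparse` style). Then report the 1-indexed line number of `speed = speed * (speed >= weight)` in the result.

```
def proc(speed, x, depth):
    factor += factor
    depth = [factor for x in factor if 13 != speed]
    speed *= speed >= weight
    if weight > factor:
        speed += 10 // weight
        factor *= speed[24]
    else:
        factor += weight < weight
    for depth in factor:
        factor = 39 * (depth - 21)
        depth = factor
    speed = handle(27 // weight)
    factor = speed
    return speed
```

7

Transformed code:
def proc(speed, x, depth):
    factor = factor + factor
    depth = []
    for x in factor:
        if 13 != speed:
            depth.append(factor)
    speed = speed * (speed >= weight)
    if weight > factor:
        speed = speed + 10 // weight
        factor = factor * speed[24]
    else:
        factor = factor + (weight < weight)
    for depth in factor:
        factor = 39 * (depth - 21)
        depth = factor
    speed = handle(27 // weight)
    factor = speed
    return speed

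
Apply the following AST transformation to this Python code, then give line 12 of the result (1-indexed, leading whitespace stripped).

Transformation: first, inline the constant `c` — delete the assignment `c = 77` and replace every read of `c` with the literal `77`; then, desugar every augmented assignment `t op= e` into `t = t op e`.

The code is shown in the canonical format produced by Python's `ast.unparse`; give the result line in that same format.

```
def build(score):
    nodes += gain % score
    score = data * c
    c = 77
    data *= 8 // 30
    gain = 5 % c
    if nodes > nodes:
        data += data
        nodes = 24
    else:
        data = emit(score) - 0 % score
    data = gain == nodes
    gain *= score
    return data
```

Transformed code:
def build(score):
    nodes = nodes + gain % score
    score = data * 77
    data = data * (8 // 30)
    gain = 5 % 77
    if nodes > nodes:
        data = data + data
        nodes = 24
    else:
        data = emit(score) - 0 % score
    data = gain == nodes
    gain = gain * score
    return data

gain = gain * score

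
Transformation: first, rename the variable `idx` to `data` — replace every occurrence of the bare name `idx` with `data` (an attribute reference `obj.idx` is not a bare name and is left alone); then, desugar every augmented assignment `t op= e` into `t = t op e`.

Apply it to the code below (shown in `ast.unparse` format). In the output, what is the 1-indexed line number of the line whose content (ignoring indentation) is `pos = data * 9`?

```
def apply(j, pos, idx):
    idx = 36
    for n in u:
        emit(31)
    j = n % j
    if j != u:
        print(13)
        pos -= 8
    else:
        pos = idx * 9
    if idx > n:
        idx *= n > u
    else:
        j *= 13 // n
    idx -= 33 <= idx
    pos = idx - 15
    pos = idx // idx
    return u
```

10

Transformed code:
def apply(j, pos, data):
    data = 36
    for n in u:
        emit(31)
    j = n % j
    if j != u:
        print(13)
        pos = pos - 8
    else:
        pos = data * 9
    if data > n:
        data = data * (n > u)
    else:
        j = j * (13 // n)
    data = data - (33 <= data)
    pos = data - 15
    pos = data // data
    return u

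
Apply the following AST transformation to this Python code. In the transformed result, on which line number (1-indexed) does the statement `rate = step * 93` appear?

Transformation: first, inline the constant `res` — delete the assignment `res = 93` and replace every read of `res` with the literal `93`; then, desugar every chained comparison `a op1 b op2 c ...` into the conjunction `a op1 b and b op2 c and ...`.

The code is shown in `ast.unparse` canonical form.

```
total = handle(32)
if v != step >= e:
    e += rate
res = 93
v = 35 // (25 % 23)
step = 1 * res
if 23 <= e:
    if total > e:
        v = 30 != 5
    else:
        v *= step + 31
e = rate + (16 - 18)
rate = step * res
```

12

Transformed code:
total = handle(32)
if v != step and step >= e:
    e += rate
v = 35 // (25 % 23)
step = 1 * 93
if 23 <= e:
    if total > e:
        v = 30 != 5
    else:
        v *= step + 31
e = rate + (16 - 18)
rate = step * 93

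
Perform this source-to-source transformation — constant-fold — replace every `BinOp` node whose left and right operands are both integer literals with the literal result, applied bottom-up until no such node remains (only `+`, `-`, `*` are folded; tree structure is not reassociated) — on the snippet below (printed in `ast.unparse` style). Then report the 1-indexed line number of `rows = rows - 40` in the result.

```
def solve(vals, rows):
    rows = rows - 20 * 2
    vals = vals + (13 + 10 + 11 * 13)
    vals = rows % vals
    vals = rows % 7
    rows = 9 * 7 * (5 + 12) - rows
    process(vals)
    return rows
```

2

Transformed code:
def solve(vals, rows):
    rows = rows - 40
    vals = vals + 166
    vals = rows % vals
    vals = rows % 7
    rows = 1071 - rows
    process(vals)
    return rows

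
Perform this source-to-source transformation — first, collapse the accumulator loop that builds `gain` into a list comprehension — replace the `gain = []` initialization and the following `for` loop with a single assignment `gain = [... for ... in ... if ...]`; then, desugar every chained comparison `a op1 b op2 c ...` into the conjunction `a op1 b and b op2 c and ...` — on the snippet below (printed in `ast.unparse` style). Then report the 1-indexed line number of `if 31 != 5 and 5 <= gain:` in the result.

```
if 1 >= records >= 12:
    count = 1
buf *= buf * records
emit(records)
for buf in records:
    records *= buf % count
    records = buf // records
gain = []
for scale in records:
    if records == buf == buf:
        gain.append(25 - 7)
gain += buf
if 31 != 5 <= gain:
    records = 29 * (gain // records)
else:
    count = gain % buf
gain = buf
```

Transformed code:
if 1 >= records and records >= 12:
    count = 1
buf *= buf * records
emit(records)
for buf in records:
    records *= buf % count
    records = buf // records
gain = [25 - 7 for scale in records if records == buf and buf == buf]
gain += buf
if 31 != 5 and 5 <= gain:
    records = 29 * (gain // records)
else:
    count = gain % buf
gain = buf

10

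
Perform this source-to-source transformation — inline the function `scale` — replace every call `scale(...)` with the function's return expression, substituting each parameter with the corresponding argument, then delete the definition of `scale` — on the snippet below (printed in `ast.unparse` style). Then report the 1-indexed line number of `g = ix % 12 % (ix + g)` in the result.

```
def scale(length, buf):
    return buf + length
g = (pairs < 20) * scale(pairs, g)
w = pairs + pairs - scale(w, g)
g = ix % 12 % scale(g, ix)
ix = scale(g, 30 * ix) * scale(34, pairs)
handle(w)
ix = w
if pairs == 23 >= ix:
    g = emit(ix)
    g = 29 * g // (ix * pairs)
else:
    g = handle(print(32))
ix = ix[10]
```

Transformed code:
g = (pairs < 20) * (g + pairs)
w = pairs + pairs - (g + w)
g = ix % 12 % (ix + g)
ix = (30 * ix + g) * (pairs + 34)
handle(w)
ix = w
if pairs == 23 >= ix:
    g = emit(ix)
    g = 29 * g // (ix * pairs)
else:
    g = handle(print(32))
ix = ix[10]

3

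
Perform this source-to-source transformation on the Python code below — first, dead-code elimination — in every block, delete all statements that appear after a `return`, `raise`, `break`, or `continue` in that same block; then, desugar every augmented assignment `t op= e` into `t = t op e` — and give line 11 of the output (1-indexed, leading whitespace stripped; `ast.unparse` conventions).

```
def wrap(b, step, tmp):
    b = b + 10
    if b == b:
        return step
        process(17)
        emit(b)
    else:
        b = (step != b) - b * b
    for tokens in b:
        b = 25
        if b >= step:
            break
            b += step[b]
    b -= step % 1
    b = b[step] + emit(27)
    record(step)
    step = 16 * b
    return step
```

Transformed code:
def wrap(b, step, tmp):
    b = b + 10
    if b == b:
        return step
    else:
        b = (step != b) - b * b
    for tokens in b:
        b = 25
        if b >= step:
            break
    b = b - step % 1
    b = b[step] + emit(27)
    record(step)
    step = 16 * b
    return step

b = b - step % 1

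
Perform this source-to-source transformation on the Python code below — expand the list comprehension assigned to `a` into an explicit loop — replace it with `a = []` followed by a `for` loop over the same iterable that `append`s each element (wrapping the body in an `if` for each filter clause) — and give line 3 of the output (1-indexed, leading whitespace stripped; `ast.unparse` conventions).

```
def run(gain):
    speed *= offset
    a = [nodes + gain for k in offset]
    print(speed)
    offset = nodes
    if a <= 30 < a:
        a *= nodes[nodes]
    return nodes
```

a = []

Transformed code:
def run(gain):
    speed *= offset
    a = []
    for k in offset:
        a.append(nodes + gain)
    print(speed)
    offset = nodes
    if a <= 30 < a:
        a *= nodes[nodes]
    return nodes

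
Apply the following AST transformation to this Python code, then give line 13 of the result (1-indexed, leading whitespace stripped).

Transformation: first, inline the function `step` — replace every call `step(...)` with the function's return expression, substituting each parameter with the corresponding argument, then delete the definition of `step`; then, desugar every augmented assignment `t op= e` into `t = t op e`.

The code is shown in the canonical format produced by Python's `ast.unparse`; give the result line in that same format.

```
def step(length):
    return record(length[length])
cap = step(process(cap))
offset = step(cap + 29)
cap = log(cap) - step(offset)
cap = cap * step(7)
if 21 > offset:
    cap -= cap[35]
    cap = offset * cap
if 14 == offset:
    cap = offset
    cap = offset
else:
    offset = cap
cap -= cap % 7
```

Transformed code:
cap = record(process(cap)[process(cap)])
offset = record((cap + 29)[cap + 29])
cap = log(cap) - record(offset[offset])
cap = cap * record(7[7])
if 21 > offset:
    cap = cap - cap[35]
    cap = offset * cap
if 14 == offset:
    cap = offset
    cap = offset
else:
    offset = cap
cap = cap - cap % 7

cap = cap - cap % 7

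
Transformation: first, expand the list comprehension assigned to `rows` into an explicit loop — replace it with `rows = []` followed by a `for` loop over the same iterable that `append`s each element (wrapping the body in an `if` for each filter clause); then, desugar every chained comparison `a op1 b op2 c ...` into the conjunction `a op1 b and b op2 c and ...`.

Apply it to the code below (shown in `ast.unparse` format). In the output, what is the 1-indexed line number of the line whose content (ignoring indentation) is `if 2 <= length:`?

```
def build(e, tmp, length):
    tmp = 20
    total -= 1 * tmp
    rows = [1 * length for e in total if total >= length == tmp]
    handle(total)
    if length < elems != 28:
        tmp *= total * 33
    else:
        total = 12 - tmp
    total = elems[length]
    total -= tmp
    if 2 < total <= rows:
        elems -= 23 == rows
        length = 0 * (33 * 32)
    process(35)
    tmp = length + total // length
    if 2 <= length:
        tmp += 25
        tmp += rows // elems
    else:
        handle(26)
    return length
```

Transformed code:
def build(e, tmp, length):
    tmp = 20
    total -= 1 * tmp
    rows = []
    for e in total:
        if total >= length and length == tmp:
            rows.append(1 * length)
    handle(total)
    if length < elems and elems != 28:
        tmp *= total * 33
    else:
        total = 12 - tmp
    total = elems[length]
    total -= tmp
    if 2 < total and total <= rows:
        elems -= 23 == rows
        length = 0 * (33 * 32)
    process(35)
    tmp = length + total // length
    if 2 <= length:
        tmp += 25
        tmp += rows // elems
    else:
        handle(26)
    return length

20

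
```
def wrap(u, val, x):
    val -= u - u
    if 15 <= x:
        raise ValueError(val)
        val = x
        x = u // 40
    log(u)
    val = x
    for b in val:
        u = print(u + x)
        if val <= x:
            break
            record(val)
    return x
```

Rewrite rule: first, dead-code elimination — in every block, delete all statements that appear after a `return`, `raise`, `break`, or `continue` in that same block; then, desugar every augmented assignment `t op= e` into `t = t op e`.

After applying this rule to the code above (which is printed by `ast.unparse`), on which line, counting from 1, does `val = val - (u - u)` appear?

2

Transformed code:
def wrap(u, val, x):
    val = val - (u - u)
    if 15 <= x:
        raise ValueError(val)
    log(u)
    val = x
    for b in val:
        u = print(u + x)
        if val <= x:
            break
    return x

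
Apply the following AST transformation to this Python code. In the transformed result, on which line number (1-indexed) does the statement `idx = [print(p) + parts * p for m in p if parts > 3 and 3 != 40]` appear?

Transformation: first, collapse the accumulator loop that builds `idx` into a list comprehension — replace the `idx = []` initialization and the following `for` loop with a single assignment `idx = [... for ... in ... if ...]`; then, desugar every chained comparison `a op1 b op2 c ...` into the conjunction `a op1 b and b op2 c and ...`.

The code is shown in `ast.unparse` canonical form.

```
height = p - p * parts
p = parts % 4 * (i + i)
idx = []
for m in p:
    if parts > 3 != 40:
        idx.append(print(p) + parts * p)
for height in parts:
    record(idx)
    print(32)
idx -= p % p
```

Transformed code:
height = p - p * parts
p = parts % 4 * (i + i)
idx = [print(p) + parts * p for m in p if parts > 3 and 3 != 40]
for height in parts:
    record(idx)
    print(32)
idx -= p % p

3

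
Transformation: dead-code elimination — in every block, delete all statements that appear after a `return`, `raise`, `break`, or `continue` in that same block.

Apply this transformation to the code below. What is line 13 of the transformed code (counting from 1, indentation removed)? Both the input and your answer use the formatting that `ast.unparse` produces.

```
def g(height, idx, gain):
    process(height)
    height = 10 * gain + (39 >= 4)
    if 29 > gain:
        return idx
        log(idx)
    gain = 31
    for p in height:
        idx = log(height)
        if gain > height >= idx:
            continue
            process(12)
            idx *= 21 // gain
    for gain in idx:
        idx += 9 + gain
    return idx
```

return idx

Transformed code:
def g(height, idx, gain):
    process(height)
    height = 10 * gain + (39 >= 4)
    if 29 > gain:
        return idx
    gain = 31
    for p in height:
        idx = log(height)
        if gain > height >= idx:
            continue
    for gain in idx:
        idx += 9 + gain
    return idx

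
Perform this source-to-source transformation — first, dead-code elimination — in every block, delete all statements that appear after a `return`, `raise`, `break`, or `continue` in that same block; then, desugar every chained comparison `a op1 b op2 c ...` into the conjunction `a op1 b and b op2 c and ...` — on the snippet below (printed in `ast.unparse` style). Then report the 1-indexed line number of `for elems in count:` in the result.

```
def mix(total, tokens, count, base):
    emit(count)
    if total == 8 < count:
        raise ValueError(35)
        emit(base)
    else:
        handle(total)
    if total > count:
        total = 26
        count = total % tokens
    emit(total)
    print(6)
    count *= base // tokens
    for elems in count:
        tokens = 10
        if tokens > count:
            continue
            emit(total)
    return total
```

Transformed code:
def mix(total, tokens, count, base):
    emit(count)
    if total == 8 and 8 < count:
        raise ValueError(35)
    else:
        handle(total)
    if total > count:
        total = 26
        count = total % tokens
    emit(total)
    print(6)
    count *= base // tokens
    for elems in count:
        tokens = 10
        if tokens > count:
            continue
    return total

13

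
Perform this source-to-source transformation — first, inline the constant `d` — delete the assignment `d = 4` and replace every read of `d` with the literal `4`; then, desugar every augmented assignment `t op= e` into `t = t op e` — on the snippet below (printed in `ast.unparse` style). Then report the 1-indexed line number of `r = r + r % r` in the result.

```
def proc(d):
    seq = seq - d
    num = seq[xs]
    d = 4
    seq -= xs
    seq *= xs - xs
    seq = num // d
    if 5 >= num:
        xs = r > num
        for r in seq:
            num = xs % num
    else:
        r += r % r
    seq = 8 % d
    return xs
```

12

Transformed code:
def proc(d):
    seq = seq - 4
    num = seq[xs]
    seq = seq - xs
    seq = seq * (xs - xs)
    seq = num // 4
    if 5 >= num:
        xs = r > num
        for r in seq:
            num = xs % num
    else:
        r = r + r % r
    seq = 8 % 4
    return xs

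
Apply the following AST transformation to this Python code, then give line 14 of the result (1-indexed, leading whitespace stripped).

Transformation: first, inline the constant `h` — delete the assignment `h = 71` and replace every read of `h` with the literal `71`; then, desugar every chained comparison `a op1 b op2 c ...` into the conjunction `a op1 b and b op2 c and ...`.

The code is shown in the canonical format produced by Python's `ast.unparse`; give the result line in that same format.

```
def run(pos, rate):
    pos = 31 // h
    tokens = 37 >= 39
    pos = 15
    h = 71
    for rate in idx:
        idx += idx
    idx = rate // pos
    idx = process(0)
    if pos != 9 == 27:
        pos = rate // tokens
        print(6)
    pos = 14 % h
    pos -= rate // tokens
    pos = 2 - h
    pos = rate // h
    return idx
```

pos = 2 - 71

Transformed code:
def run(pos, rate):
    pos = 31 // 71
    tokens = 37 >= 39
    pos = 15
    for rate in idx:
        idx += idx
    idx = rate // pos
    idx = process(0)
    if pos != 9 and 9 == 27:
        pos = rate // tokens
        print(6)
    pos = 14 % 71
    pos -= rate // tokens
    pos = 2 - 71
    pos = rate // 71
    return idx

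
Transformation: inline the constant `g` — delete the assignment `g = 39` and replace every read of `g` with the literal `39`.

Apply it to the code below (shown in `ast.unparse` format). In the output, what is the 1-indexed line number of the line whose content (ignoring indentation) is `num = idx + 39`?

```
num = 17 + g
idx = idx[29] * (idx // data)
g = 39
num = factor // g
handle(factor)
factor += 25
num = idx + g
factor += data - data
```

Transformed code:
num = 17 + 39
idx = idx[29] * (idx // data)
num = factor // 39
handle(factor)
factor += 25
num = idx + 39
factor += data - data

6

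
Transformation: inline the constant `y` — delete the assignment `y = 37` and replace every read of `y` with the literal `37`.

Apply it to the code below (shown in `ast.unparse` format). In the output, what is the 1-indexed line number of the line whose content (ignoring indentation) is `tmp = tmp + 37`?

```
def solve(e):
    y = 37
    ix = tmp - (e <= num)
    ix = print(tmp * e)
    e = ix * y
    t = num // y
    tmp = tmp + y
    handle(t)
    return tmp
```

6

Transformed code:
def solve(e):
    ix = tmp - (e <= num)
    ix = print(tmp * e)
    e = ix * 37
    t = num // 37
    tmp = tmp + 37
    handle(t)
    return tmp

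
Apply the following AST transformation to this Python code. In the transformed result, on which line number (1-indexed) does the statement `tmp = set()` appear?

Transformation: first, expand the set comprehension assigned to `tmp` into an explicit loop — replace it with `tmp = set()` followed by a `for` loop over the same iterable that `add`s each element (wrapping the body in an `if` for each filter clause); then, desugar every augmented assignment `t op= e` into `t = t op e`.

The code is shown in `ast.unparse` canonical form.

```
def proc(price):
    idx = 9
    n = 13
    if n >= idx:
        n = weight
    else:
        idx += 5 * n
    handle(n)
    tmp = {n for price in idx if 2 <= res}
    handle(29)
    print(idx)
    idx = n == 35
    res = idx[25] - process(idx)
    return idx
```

Transformed code:
def proc(price):
    idx = 9
    n = 13
    if n >= idx:
        n = weight
    else:
        idx = idx + 5 * n
    handle(n)
    tmp = set()
    for price in idx:
        if 2 <= res:
            tmp.add(n)
    handle(29)
    print(idx)
    idx = n == 35
    res = idx[25] - process(idx)
    return idx

9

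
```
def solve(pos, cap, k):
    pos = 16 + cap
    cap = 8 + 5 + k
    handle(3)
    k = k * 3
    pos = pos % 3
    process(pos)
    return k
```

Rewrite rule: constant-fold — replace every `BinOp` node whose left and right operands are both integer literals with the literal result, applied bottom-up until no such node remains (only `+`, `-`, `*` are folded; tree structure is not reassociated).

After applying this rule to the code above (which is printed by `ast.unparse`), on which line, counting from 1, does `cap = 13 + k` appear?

3

Transformed code:
def solve(pos, cap, k):
    pos = 16 + cap
    cap = 13 + k
    handle(3)
    k = k * 3
    pos = pos % 3
    process(pos)
    return k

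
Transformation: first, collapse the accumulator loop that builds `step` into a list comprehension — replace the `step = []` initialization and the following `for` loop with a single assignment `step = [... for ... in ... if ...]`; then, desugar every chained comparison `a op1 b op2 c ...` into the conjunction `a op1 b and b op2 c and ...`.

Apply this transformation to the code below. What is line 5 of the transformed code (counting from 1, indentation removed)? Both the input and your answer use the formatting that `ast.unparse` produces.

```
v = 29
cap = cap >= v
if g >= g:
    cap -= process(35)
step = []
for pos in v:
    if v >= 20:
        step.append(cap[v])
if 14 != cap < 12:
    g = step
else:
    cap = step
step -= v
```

Transformed code:
v = 29
cap = cap >= v
if g >= g:
    cap -= process(35)
step = [cap[v] for pos in v if v >= 20]
if 14 != cap and cap < 12:
    g = step
else:
    cap = step
step -= v

step = [cap[v] for pos in v if v >= 20]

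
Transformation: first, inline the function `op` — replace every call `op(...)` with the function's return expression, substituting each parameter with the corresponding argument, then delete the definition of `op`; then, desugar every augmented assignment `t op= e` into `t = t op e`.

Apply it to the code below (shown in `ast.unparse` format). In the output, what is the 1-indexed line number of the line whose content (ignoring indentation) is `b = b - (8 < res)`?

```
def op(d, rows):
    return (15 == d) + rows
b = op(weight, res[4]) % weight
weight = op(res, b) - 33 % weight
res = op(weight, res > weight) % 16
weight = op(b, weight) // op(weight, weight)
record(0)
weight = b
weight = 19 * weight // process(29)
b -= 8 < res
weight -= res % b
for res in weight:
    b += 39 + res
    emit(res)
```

8

Transformed code:
b = ((15 == weight) + res[4]) % weight
weight = (15 == res) + b - 33 % weight
res = ((15 == weight) + (res > weight)) % 16
weight = ((15 == b) + weight) // ((15 == weight) + weight)
record(0)
weight = b
weight = 19 * weight // process(29)
b = b - (8 < res)
weight = weight - res % b
for res in weight:
    b = b + (39 + res)
    emit(res)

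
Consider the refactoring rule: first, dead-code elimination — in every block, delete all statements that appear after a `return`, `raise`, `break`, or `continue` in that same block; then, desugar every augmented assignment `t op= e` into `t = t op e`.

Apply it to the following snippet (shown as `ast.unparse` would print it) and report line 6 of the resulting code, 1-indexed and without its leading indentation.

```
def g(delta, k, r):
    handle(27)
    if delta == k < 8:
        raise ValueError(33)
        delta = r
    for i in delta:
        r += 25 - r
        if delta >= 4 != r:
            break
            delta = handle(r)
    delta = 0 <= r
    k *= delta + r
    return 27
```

Transformed code:
def g(delta, k, r):
    handle(27)
    if delta == k < 8:
        raise ValueError(33)
    for i in delta:
        r = r + (25 - r)
        if delta >= 4 != r:
            break
    delta = 0 <= r
    k = k * (delta + r)
    return 27

r = r + (25 - r)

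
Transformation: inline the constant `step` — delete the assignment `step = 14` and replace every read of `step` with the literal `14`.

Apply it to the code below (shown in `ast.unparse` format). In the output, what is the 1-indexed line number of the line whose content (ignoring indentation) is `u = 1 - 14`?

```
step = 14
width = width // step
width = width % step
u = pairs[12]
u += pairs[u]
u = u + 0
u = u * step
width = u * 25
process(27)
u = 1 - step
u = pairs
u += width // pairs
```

9

Transformed code:
width = width // 14
width = width % 14
u = pairs[12]
u += pairs[u]
u = u + 0
u = u * 14
width = u * 25
process(27)
u = 1 - 14
u = pairs
u += width // pairs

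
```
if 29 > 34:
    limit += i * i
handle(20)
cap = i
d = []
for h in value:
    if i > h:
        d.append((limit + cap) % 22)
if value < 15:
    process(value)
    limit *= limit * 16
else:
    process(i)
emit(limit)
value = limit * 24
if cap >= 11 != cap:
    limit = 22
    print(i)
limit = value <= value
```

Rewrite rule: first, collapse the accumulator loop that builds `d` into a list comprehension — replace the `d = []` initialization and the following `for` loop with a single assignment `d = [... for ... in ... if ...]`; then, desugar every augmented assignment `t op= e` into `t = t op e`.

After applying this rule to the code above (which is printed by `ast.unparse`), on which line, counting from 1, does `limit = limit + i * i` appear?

Transformed code:
if 29 > 34:
    limit = limit + i * i
handle(20)
cap = i
d = [(limit + cap) % 22 for h in value if i > h]
if value < 15:
    process(value)
    limit = limit * (limit * 16)
else:
    process(i)
emit(limit)
value = limit * 24
if cap >= 11 != cap:
    limit = 22
    print(i)
limit = value <= value

2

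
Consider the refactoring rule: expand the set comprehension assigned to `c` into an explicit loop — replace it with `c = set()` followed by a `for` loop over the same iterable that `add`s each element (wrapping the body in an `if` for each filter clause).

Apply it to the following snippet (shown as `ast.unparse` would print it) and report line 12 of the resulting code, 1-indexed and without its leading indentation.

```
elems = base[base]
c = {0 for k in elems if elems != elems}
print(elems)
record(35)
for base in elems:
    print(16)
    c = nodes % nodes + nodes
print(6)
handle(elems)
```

Transformed code:
elems = base[base]
c = set()
for k in elems:
    if elems != elems:
        c.add(0)
print(elems)
record(35)
for base in elems:
    print(16)
    c = nodes % nodes + nodes
print(6)
handle(elems)

handle(elems)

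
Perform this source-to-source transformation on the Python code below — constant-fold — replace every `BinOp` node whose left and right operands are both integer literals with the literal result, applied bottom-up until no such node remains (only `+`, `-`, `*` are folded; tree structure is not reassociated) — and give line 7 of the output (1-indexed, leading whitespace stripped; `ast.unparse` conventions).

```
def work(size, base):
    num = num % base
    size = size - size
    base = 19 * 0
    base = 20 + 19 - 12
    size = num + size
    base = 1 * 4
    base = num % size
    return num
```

base = 4

Transformed code:
def work(size, base):
    num = num % base
    size = size - size
    base = 0
    base = 27
    size = num + size
    base = 4
    base = num % size
    return num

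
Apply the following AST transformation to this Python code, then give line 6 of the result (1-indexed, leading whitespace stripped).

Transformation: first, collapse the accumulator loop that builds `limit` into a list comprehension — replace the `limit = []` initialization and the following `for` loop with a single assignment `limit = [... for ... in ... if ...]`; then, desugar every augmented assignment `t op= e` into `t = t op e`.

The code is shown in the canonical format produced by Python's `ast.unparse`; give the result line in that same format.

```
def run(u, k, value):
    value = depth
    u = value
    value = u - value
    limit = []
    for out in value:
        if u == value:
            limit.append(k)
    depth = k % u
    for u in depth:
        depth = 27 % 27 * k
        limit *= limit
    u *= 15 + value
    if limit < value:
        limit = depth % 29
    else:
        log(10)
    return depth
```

depth = k % u

Transformed code:
def run(u, k, value):
    value = depth
    u = value
    value = u - value
    limit = [k for out in value if u == value]
    depth = k % u
    for u in depth:
        depth = 27 % 27 * k
        limit = limit * limit
    u = u * (15 + value)
    if limit < value:
        limit = depth % 29
    else:
        log(10)
    return depth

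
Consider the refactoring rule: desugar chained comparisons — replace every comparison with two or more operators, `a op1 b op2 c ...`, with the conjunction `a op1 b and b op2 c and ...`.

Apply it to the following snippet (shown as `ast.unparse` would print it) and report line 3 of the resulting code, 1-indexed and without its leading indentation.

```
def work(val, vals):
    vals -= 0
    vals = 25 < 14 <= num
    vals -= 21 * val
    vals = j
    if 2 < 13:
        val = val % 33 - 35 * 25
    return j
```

Transformed code:
def work(val, vals):
    vals -= 0
    vals = 25 < 14 and 14 <= num
    vals -= 21 * val
    vals = j
    if 2 < 13:
        val = val % 33 - 35 * 25
    return j

vals = 25 < 14 and 14 <= num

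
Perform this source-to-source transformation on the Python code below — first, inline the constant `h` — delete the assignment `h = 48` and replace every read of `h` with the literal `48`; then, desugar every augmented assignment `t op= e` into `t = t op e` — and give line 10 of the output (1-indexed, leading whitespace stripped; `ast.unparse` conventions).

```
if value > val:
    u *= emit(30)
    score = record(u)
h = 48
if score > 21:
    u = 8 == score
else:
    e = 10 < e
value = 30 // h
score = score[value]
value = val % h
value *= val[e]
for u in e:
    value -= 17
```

value = val % 48

Transformed code:
if value > val:
    u = u * emit(30)
    score = record(u)
if score > 21:
    u = 8 == score
else:
    e = 10 < e
value = 30 // 48
score = score[value]
value = val % 48
value = value * val[e]
for u in e:
    value = value - 17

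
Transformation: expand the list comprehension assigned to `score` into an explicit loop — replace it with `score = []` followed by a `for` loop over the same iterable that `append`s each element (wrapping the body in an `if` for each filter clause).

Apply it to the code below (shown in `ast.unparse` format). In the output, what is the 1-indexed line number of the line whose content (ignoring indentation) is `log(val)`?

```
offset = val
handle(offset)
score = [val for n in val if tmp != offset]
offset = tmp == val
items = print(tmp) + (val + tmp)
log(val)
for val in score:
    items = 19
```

Transformed code:
offset = val
handle(offset)
score = []
for n in val:
    if tmp != offset:
        score.append(val)
offset = tmp == val
items = print(tmp) + (val + tmp)
log(val)
for val in score:
    items = 19

9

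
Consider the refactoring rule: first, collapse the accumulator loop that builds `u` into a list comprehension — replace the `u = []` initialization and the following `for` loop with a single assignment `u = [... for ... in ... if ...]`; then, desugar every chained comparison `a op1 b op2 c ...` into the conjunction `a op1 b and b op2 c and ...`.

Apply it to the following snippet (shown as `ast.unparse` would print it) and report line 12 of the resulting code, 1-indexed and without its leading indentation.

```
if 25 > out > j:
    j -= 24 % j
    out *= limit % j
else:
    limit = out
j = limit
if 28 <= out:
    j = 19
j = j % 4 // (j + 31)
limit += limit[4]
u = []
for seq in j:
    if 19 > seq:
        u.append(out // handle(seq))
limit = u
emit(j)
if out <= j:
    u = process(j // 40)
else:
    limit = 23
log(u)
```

Transformed code:
if 25 > out and out > j:
    j -= 24 % j
    out *= limit % j
else:
    limit = out
j = limit
if 28 <= out:
    j = 19
j = j % 4 // (j + 31)
limit += limit[4]
u = [out // handle(seq) for seq in j if 19 > seq]
limit = u
emit(j)
if out <= j:
    u = process(j // 40)
else:
    limit = 23
log(u)

limit = u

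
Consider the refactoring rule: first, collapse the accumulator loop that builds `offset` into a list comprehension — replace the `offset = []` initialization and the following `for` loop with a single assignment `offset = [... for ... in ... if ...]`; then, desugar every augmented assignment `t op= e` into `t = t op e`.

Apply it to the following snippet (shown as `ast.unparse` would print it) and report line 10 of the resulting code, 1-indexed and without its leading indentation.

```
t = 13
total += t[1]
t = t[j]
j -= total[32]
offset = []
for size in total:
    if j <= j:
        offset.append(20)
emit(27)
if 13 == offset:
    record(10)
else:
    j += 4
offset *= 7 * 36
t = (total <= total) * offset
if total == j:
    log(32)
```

j = j + 4

Transformed code:
t = 13
total = total + t[1]
t = t[j]
j = j - total[32]
offset = [20 for size in total if j <= j]
emit(27)
if 13 == offset:
    record(10)
else:
    j = j + 4
offset = offset * (7 * 36)
t = (total <= total) * offset
if total == j:
    log(32)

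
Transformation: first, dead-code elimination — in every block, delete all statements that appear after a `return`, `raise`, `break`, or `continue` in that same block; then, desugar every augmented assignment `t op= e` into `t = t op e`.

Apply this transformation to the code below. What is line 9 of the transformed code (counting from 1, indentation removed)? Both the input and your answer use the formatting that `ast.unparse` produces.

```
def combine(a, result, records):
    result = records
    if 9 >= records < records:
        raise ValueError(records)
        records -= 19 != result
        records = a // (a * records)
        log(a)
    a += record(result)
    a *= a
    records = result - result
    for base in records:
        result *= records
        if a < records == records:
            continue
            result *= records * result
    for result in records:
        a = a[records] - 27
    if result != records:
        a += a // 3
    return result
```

result = result * records

Transformed code:
def combine(a, result, records):
    result = records
    if 9 >= records < records:
        raise ValueError(records)
    a = a + record(result)
    a = a * a
    records = result - result
    for base in records:
        result = result * records
        if a < records == records:
            continue
    for result in records:
        a = a[records] - 27
    if result != records:
        a = a + a // 3
    return result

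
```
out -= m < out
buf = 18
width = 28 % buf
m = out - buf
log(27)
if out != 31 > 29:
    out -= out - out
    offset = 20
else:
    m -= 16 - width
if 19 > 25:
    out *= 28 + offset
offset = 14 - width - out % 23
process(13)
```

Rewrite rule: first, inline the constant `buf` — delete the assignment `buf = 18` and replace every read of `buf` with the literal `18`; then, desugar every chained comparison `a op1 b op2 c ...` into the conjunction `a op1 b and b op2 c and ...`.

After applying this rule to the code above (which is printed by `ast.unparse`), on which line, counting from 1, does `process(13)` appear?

Transformed code:
out -= m < out
width = 28 % 18
m = out - 18
log(27)
if out != 31 and 31 > 29:
    out -= out - out
    offset = 20
else:
    m -= 16 - width
if 19 > 25:
    out *= 28 + offset
offset = 14 - width - out % 23
process(13)

13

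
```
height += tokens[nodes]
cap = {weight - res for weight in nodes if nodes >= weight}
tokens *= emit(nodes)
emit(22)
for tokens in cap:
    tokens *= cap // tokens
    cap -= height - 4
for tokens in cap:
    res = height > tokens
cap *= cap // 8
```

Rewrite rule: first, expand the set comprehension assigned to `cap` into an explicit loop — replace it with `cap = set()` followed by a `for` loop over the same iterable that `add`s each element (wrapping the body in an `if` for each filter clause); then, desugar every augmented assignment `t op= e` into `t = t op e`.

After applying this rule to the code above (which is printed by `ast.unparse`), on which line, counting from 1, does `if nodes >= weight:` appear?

4

Transformed code:
height = height + tokens[nodes]
cap = set()
for weight in nodes:
    if nodes >= weight:
        cap.add(weight - res)
tokens = tokens * emit(nodes)
emit(22)
for tokens in cap:
    tokens = tokens * (cap // tokens)
    cap = cap - (height - 4)
for tokens in cap:
    res = height > tokens
cap = cap * (cap // 8)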